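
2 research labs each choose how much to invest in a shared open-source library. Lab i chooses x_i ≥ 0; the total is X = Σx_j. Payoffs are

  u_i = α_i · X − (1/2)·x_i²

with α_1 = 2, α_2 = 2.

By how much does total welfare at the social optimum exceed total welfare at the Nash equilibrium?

4

Lab i's FOC: ∂u_i/∂x_i = α_i − x_i = 0, so x_i* = α_i.
NE contributions = (2, 2); X = 4.
W^NE = (Σα)·X − ½Σα_i² = 4² − ½·8 = 12.
Planner sets x_i = Σα_j = 4 for every i, so X^SO = 2·4 = 8.
W^SO = (Σα)·X^SO − ½·2·(Σα)² = (2/2)·4² = 16.
Deadweight loss = W^SO − W^NE = 4.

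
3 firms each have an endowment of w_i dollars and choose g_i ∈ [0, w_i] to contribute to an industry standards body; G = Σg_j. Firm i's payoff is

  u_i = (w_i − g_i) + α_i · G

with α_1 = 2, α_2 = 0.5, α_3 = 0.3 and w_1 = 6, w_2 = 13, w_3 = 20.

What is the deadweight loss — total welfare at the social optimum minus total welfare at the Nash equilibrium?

∂u_i/∂g_i = α_i − 1, so firm i contributes w_i if α_i > 1, else 0.
α_i > 1 for i ∈ {1}; NE contributions (6, 0, 0), G = 6.
W^NE = Σw_i − G^NE + (Σα_i)·G^NE = 39 + 1.8·6 = 49.8.
Planner: ∂(Σu_j)/∂g_i = Σα_j − 1 = 1.8 > 0, so everyone contributes w_i; G^SO = 39, W^SO = 39 + 1.8·39 = 109.2.
Deadweight loss = 59.4.

59.4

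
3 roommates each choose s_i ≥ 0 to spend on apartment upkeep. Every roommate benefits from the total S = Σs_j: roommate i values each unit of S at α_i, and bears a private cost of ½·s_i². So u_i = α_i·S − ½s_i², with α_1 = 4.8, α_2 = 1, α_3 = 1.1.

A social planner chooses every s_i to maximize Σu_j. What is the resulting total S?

Planner FOC: ∂(Σu_j)/∂s_i = (Σα_j) − s_i = 0, so s_i^SO = Σα_j = 6.9 for every i; S^SO = 20.7.

20.7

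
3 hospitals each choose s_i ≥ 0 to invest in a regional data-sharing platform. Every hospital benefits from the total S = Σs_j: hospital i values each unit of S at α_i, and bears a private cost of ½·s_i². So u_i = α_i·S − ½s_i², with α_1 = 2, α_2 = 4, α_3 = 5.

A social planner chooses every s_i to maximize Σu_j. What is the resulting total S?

33

Planner FOC: ∂(Σu_j)/∂s_i = (Σα_j) − s_i = 0, so s_i^SO = Σα_j = 11 for every i; S^SO = 33.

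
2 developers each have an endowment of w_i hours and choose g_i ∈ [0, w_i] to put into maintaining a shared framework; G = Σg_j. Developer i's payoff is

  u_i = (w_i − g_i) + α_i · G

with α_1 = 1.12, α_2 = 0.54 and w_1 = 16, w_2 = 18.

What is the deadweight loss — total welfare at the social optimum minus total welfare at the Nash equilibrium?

∂u_i/∂g_i = α_i − 1, so developer i contributes w_i if α_i > 1, else 0.
α_i > 1 for i ∈ {1}; NE contributions (16, 0), G = 16.
W^NE = Σw_i − G^NE + (Σα_i)·G^NE = 34 + 0.66·16 = 44.56.
Planner: ∂(Σu_j)/∂g_i = Σα_j − 1 = 0.66 > 0, so everyone contributes w_i; G^SO = 34, W^SO = 34 + 0.66·34 = 56.44.
Deadweight loss = 11.88.

11.88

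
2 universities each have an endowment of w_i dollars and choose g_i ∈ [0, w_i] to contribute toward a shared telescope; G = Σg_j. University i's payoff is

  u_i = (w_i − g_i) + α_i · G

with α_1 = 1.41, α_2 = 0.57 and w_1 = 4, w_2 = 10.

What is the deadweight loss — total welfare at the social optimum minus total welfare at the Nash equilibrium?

9.8

∂u_i/∂g_i = α_i − 1, so university i contributes w_i if α_i > 1, else 0.
α_i > 1 for i ∈ {1}; NE contributions (4, 0), G = 4.
W^NE = Σw_i − G^NE + (Σα_i)·G^NE = 14 + 0.98·4 = 17.92.
Planner: ∂(Σu_j)/∂g_i = Σα_j − 1 = 0.98 > 0, so everyone contributes w_i; G^SO = 14, W^SO = 14 + 0.98·14 = 27.72.
Deadweight loss = 9.8.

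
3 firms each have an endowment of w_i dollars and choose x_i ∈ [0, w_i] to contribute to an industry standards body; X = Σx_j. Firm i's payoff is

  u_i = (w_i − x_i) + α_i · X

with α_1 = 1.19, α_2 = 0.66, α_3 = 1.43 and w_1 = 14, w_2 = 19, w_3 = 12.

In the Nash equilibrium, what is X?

∂u_i/∂x_i = α_i − 1, so firm i contributes w_i if α_i > 1, else 0.
α_i > 1 for i ∈ {1, 3}; NE contributions (14, 0, 12), X = 26.

26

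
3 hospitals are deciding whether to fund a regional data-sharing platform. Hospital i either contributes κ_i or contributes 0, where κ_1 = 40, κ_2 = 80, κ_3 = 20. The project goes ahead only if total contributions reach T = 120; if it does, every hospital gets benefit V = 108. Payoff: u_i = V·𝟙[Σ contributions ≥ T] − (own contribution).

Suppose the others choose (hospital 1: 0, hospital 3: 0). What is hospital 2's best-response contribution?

0

Others' total = 0. Even contributing 80 gives 80 < 120: no benefit either way.
Best response: 0.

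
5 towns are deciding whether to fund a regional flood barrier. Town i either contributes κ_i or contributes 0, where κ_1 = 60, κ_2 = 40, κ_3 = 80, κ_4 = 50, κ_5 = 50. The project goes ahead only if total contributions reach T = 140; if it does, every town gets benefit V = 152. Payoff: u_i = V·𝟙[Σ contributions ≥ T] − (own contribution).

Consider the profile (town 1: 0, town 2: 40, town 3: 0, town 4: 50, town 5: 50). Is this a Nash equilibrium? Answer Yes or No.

Total = 140 ≥ 140: provided.
Town 1 (pledges 0, payoff 152): pledging 60 → total 200, payoff 92. No gain.
Town 2 (pledges 40, payoff 112): dropping to 0 → total 100, payoff 0. No gain.
Town 3 (pledges 0, payoff 152): pledging 80 → total 220, payoff 72. No gain.
Town 4 (pledges 50, payoff 102): dropping to 0 → total 90, payoff 0. No gain.
Town 5 (pledges 50, payoff 102): dropping to 0 → total 90, payoff 0. No gain.

Yes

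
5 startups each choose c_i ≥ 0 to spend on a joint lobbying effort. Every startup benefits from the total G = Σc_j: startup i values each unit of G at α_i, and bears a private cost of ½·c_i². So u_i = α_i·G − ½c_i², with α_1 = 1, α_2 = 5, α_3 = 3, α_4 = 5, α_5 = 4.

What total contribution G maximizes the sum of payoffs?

90

Planner FOC: ∂(Σu_j)/∂c_i = (Σα_j) − c_i = 0, so c_i^SO = Σα_j = 18 for every i; G^SO = 90.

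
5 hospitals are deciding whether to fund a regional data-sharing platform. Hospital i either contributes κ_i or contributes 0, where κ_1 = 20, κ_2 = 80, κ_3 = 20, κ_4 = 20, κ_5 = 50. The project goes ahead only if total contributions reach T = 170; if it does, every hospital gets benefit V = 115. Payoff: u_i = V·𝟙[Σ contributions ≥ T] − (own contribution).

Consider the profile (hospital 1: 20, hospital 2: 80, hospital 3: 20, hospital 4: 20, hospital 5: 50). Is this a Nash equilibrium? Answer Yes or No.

No

Total = 190 ≥ 170: provided.
Hospital 1 (pledges 20, payoff 95): dropping to 0 → total 170, payoff 115. Profitable deviation.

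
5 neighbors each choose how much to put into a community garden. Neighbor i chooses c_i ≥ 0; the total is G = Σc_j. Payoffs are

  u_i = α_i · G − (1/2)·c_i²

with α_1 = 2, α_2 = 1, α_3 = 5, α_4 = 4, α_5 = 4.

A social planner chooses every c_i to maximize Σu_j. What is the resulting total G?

Planner FOC: ∂(Σu_j)/∂c_i = (Σα_j) − c_i = 0, so c_i^SO = Σα_j = 16 for every i; G^SO = 80.

80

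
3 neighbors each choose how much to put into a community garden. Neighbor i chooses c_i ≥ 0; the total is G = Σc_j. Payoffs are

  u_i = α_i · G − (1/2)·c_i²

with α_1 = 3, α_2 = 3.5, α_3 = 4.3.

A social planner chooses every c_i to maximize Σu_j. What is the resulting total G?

32.4

Planner FOC: ∂(Σu_j)/∂c_i = (Σα_j) − c_i = 0, so c_i^SO = Σα_j = 10.8 for every i; G^SO = 32.4.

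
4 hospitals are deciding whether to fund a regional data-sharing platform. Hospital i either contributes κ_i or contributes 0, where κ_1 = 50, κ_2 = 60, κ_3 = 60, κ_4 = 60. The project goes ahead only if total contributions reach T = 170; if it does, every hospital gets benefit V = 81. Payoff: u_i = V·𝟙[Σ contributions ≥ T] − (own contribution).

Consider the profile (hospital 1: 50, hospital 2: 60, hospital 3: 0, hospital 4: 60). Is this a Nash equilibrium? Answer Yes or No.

Total = 170 ≥ 170: provided.
Hospital 1 (pledges 50, payoff 31): dropping to 0 → total 120, payoff 0. No gain.
Hospital 2 (pledges 60, payoff 21): dropping to 0 → total 110, payoff 0. No gain.
Hospital 3 (pledges 0, payoff 81): pledging 60 → total 230, payoff 21. No gain.
Hospital 4 (pledges 60, payoff 21): dropping to 0 → total 110, payoff 0. No gain.

Yes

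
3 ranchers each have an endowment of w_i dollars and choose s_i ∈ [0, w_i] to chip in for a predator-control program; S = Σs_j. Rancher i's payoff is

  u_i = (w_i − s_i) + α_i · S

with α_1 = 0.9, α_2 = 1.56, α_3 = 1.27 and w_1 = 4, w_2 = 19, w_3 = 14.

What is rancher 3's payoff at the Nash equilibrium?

41.91

∂u_i/∂s_i = α_i − 1, so rancher i contributes w_i if α_i > 1, else 0.
α_i > 1 for i ∈ {2, 3}; NE contributions (0, 19, 14), S = 33.
u_3 = (14 − 14) + 1.27·33 = 41.91.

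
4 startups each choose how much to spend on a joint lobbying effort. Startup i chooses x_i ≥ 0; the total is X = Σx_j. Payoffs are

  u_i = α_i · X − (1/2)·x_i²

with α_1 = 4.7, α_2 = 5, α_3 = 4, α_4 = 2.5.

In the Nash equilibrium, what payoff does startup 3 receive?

Startup i's FOC: ∂u_i/∂x_i = α_i − x_i = 0, so x_i* = α_i.
NE contributions = (4.7, 5, 4, 2.5); X = 16.2.
u_3 = α_3·X − ½·(x_3)² = 4·16.2 − ½·4² = 56.8.

56.8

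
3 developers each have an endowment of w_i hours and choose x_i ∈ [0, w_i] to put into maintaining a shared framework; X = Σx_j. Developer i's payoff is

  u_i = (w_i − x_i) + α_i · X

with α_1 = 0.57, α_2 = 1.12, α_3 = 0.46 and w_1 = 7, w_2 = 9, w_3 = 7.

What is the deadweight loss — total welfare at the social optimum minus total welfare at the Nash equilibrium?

∂u_i/∂x_i = α_i − 1, so developer i contributes w_i if α_i > 1, else 0.
α_i > 1 for i ∈ {2}; NE contributions (0, 9, 0), X = 9.
W^NE = Σw_i − X^NE + (Σα_i)·X^NE = 23 + 1.15·9 = 33.35.
Planner: ∂(Σu_j)/∂x_i = Σα_j − 1 = 1.15 > 0, so everyone contributes w_i; X^SO = 23, W^SO = 23 + 1.15·23 = 49.45.
Deadweight loss = 16.1.

16.1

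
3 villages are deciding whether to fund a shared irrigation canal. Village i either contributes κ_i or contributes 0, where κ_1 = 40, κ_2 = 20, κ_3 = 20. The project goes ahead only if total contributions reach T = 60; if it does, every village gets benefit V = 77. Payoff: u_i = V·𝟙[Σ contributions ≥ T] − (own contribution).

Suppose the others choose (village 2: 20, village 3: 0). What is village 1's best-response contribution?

40

Others' total = 20. Contributing 40 brings total to 60 ≥ 60: gain V − κ_1 = 37.
Best response: 40.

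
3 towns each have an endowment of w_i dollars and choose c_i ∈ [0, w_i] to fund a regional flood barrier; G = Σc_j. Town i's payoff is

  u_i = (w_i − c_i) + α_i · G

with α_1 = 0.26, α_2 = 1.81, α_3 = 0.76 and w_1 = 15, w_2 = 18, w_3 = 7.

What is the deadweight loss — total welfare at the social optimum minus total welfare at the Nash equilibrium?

∂u_i/∂c_i = α_i − 1, so town i contributes w_i if α_i > 1, else 0.
α_i > 1 for i ∈ {2}; NE contributions (0, 18, 0), G = 18.
W^NE = Σw_i − G^NE + (Σα_i)·G^NE = 40 + 1.83·18 = 72.94.
Planner: ∂(Σu_j)/∂c_i = Σα_j − 1 = 1.83 > 0, so everyone contributes w_i; G^SO = 40, W^SO = 40 + 1.83·40 = 113.2.
Deadweight loss = 40.26.

40.26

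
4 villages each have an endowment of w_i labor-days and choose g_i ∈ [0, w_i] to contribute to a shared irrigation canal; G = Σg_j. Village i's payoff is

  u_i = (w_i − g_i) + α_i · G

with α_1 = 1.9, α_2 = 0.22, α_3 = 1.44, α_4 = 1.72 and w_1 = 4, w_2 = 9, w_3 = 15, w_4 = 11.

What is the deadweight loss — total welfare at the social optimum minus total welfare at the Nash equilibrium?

38.52

∂u_i/∂g_i = α_i − 1, so village i contributes w_i if α_i > 1, else 0.
α_i > 1 for i ∈ {1, 3, 4}; NE contributions (4, 0, 15, 11), G = 30.
W^NE = Σw_i − G^NE + (Σα_i)·G^NE = 39 + 4.28·30 = 167.4.
Planner: ∂(Σu_j)/∂g_i = Σα_j − 1 = 4.28 > 0, so everyone contributes w_i; G^SO = 39, W^SO = 39 + 4.28·39 = 205.92.
Deadweight loss = 38.52.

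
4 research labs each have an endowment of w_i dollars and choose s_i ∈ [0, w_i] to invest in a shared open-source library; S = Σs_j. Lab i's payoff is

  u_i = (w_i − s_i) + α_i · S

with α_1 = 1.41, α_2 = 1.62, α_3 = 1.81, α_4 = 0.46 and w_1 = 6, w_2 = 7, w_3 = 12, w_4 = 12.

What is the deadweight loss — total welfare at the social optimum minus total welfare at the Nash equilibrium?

51.6

∂u_i/∂s_i = α_i − 1, so lab i contributes w_i if α_i > 1, else 0.
α_i > 1 for i ∈ {1, 2, 3}; NE contributions (6, 7, 12, 0), S = 25.
W^NE = Σw_i − S^NE + (Σα_i)·S^NE = 37 + 4.3·25 = 144.5.
Planner: ∂(Σu_j)/∂s_i = Σα_j − 1 = 4.3 > 0, so everyone contributes w_i; S^SO = 37, W^SO = 37 + 4.3·37 = 196.1.
Deadweight loss = 51.6.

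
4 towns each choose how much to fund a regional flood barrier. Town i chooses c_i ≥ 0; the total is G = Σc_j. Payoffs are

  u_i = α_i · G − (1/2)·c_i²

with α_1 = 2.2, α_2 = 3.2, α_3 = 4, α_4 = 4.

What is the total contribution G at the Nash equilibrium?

Town i's FOC: ∂u_i/∂c_i = α_i − c_i = 0, so c_i* = α_i.
NE contributions = (2.2, 3.2, 4, 4); G = 13.4.

13.4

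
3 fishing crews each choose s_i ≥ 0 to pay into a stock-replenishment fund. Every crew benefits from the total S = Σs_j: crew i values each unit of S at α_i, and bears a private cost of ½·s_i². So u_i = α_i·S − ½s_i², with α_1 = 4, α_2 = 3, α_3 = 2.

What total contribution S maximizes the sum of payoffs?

Planner FOC: ∂(Σu_j)/∂s_i = (Σα_j) − s_i = 0, so s_i^SO = Σα_j = 9 for every i; S^SO = 27.

27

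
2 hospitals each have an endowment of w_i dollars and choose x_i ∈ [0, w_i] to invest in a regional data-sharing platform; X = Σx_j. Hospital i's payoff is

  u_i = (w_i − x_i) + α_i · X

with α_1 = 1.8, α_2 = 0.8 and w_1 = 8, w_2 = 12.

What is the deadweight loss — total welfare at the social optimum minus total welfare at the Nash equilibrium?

∂u_i/∂x_i = α_i − 1, so hospital i contributes w_i if α_i > 1, else 0.
α_i > 1 for i ∈ {1}; NE contributions (8, 0), X = 8.
W^NE = Σw_i − X^NE + (Σα_i)·X^NE = 20 + 1.6·8 = 32.8.
Planner: ∂(Σu_j)/∂x_i = Σα_j − 1 = 1.6 > 0, so everyone contributes w_i; X^SO = 20, W^SO = 20 + 1.6·20 = 52.
Deadweight loss = 19.2.

19.2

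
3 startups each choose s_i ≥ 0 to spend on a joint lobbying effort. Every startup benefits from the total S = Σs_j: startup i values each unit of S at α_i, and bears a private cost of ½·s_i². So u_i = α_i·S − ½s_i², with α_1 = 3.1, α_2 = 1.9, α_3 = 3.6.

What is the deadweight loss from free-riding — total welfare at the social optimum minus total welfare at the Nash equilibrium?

50.07

Startup i's FOC: ∂u_i/∂s_i = α_i − s_i = 0, so s_i* = α_i.
NE contributions = (3.1, 1.9, 3.6); S = 8.6.
W^NE = (Σα)·S − ½Σα_i² = 8.6² − ½·26.18 = 60.87.
Planner sets s_i = Σα_j = 8.6 for every i, so S^SO = 3·8.6 = 25.8.
W^SO = (Σα)·S^SO − ½·3·(Σα)² = (3/2)·8.6² = 110.94.
Deadweight loss = W^SO − W^NE = 50.07.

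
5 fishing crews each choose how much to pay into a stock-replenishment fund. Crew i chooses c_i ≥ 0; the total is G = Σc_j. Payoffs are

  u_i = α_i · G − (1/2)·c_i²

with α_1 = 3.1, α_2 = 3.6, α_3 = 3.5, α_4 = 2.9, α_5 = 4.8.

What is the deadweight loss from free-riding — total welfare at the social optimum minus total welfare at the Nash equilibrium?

Crew i's FOC: ∂u_i/∂c_i = α_i − c_i = 0, so c_i* = α_i.
NE contributions = (3.1, 3.6, 3.5, 2.9, 4.8); G = 17.9.
W^NE = (Σα)·G − ½Σα_i² = 17.9² − ½·66.27 = 287.275.
Planner sets c_i = Σα_j = 17.9 for every i, so G^SO = 5·17.9 = 89.5.
W^SO = (Σα)·G^SO − ½·5·(Σα)² = (5/2)·17.9² = 801.025.
Deadweight loss = W^SO − W^NE = 513.75.

513.75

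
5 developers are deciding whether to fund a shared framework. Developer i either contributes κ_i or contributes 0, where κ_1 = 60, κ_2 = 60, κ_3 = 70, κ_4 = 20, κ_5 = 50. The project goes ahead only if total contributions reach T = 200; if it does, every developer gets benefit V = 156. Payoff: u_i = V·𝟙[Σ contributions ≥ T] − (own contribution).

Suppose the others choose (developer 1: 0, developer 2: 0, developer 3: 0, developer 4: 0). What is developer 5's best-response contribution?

Others' total = 0. Even contributing 50 gives 50 < 200: no benefit either way.
Best response: 0.

0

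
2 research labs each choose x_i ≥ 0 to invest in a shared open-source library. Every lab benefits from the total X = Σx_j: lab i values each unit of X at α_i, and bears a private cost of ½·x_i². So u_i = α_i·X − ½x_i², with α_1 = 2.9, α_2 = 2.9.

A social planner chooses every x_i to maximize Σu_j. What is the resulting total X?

Planner FOC: ∂(Σu_j)/∂x_i = (Σα_j) − x_i = 0, so x_i^SO = Σα_j = 5.8 for every i; X^SO = 11.6.

11.6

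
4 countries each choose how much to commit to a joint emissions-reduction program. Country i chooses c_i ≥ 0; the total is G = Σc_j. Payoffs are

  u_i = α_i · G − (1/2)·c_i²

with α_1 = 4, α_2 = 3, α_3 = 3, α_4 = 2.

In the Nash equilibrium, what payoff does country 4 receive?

22

Country i's FOC: ∂u_i/∂c_i = α_i − c_i = 0, so c_i* = α_i.
NE contributions = (4, 3, 3, 2); G = 12.
u_4 = α_4·G − ½·(c_4)² = 2·12 − ½·2² = 22.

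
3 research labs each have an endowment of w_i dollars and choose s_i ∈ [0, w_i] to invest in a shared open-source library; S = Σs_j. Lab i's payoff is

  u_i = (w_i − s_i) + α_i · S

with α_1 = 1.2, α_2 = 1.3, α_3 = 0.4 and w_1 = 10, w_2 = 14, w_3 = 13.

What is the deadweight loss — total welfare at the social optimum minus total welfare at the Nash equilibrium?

24.7

∂u_i/∂s_i = α_i − 1, so lab i contributes w_i if α_i > 1, else 0.
α_i > 1 for i ∈ {1, 2}; NE contributions (10, 14, 0), S = 24.
W^NE = Σw_i − S^NE + (Σα_i)·S^NE = 37 + 1.9·24 = 82.6.
Planner: ∂(Σu_j)/∂s_i = Σα_j − 1 = 1.9 > 0, so everyone contributes w_i; S^SO = 37, W^SO = 37 + 1.9·37 = 107.3.
Deadweight loss = 24.7.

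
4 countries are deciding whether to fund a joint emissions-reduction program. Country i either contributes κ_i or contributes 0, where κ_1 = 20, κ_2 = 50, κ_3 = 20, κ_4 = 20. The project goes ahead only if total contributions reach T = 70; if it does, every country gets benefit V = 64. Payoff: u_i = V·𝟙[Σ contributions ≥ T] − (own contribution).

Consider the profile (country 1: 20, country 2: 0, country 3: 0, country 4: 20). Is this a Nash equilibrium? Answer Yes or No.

No

Total = 40 < 70: not provided.
Country 1 (pledges 20, payoff -20): dropping to 0 → total 20, payoff 0. Profitable deviation.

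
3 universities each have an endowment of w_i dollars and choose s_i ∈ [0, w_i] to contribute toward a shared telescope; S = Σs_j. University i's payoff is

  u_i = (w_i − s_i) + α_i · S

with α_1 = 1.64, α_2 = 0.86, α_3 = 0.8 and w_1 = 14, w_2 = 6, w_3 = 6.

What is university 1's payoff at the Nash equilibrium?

∂u_i/∂s_i = α_i − 1, so university i contributes w_i if α_i > 1, else 0.
α_i > 1 for i ∈ {1}; NE contributions (14, 0, 0), S = 14.
u_1 = (14 − 14) + 1.64·14 = 22.96.

22.96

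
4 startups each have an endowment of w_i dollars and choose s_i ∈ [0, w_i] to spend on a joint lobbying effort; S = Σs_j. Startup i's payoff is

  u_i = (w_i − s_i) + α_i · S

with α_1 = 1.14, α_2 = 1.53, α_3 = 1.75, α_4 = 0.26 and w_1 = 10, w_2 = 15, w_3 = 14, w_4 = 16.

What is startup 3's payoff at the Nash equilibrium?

68.25

∂u_i/∂s_i = α_i − 1, so startup i contributes w_i if α_i > 1, else 0.
α_i > 1 for i ∈ {1, 2, 3}; NE contributions (10, 15, 14, 0), S = 39.
u_3 = (14 − 14) + 1.75·39 = 68.25.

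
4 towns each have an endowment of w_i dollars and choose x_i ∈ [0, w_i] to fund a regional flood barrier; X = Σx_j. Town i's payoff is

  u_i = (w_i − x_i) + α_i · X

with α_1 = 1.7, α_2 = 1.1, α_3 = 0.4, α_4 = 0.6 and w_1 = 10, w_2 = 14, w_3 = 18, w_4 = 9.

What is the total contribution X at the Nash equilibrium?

∂u_i/∂x_i = α_i − 1, so town i contributes w_i if α_i > 1, else 0.
α_i > 1 for i ∈ {1, 2}; NE contributions (10, 14, 0, 0), X = 24.

24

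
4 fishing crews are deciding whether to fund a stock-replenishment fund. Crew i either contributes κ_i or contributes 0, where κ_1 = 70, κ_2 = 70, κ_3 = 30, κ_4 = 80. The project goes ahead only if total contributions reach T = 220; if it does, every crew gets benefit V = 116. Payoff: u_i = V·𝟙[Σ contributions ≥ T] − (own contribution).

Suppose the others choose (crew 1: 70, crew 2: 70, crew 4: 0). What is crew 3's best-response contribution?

Others' total = 140. Even contributing 30 gives 170 < 220: no benefit either way.
Best response: 0.

0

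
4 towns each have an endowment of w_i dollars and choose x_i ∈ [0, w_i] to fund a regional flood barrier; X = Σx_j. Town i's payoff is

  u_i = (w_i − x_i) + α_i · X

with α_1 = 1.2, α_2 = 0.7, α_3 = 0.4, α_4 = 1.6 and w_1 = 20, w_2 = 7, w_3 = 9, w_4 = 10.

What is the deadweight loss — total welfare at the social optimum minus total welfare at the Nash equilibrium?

∂u_i/∂x_i = α_i − 1, so town i contributes w_i if α_i > 1, else 0.
α_i > 1 for i ∈ {1, 4}; NE contributions (20, 0, 0, 10), X = 30.
W^NE = Σw_i − X^NE + (Σα_i)·X^NE = 46 + 2.9·30 = 133.
Planner: ∂(Σu_j)/∂x_i = Σα_j − 1 = 2.9 > 0, so everyone contributes w_i; X^SO = 46, W^SO = 46 + 2.9·46 = 179.4.
Deadweight loss = 46.4.

46.4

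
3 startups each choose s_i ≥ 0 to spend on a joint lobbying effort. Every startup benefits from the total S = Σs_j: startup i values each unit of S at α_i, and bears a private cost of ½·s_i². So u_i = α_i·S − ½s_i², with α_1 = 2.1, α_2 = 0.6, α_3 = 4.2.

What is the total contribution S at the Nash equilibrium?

Startup i's FOC: ∂u_i/∂s_i = α_i − s_i = 0, so s_i* = α_i.
NE contributions = (2.1, 0.6, 4.2); S = 6.9.

6.9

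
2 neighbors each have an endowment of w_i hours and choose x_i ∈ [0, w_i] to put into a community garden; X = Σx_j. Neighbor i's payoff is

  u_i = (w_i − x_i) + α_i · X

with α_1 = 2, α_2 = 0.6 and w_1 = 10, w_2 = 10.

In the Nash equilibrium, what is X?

10

∂u_i/∂x_i = α_i − 1, so neighbor i contributes w_i if α_i > 1, else 0.
α_i > 1 for i ∈ {1}; NE contributions (10, 0), X = 10.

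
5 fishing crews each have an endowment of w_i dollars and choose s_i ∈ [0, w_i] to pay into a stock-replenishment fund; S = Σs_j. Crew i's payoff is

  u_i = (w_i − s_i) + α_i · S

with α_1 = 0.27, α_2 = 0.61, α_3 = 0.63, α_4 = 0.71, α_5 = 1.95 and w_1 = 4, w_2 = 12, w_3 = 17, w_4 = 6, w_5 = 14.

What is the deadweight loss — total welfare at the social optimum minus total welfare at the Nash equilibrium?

∂u_i/∂s_i = α_i − 1, so crew i contributes w_i if α_i > 1, else 0.
α_i > 1 for i ∈ {5}; NE contributions (0, 0, 0, 0, 14), S = 14.
W^NE = Σw_i − S^NE + (Σα_i)·S^NE = 53 + 3.17·14 = 97.38.
Planner: ∂(Σu_j)/∂s_i = Σα_j − 1 = 3.17 > 0, so everyone contributes w_i; S^SO = 53, W^SO = 53 + 3.17·53 = 221.01.
Deadweight loss = 123.63.

123.63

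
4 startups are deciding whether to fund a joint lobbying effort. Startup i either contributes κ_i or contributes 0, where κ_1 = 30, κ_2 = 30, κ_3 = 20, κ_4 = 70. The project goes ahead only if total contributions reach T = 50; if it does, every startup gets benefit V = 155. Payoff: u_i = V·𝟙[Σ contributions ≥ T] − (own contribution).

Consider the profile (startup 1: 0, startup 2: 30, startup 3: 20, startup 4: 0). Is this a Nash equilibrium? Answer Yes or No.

Yes

Total = 50 ≥ 50: provided.
Startup 1 (pledges 0, payoff 155): pledging 30 → total 80, payoff 125. No gain.
Startup 2 (pledges 30, payoff 125): dropping to 0 → total 20, payoff 0. No gain.
Startup 3 (pledges 20, payoff 135): dropping to 0 → total 30, payoff 0. No gain.
Startup 4 (pledges 0, payoff 155): pledging 70 → total 120, payoff 85. No gain.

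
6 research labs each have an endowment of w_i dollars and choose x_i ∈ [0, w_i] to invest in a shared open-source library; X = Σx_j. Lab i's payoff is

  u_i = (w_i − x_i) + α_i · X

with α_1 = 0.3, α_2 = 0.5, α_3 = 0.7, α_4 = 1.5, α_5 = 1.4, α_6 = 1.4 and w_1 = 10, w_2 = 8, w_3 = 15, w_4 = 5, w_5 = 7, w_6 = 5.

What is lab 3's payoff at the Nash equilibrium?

26.9

∂u_i/∂x_i = α_i − 1, so lab i contributes w_i if α_i > 1, else 0.
α_i > 1 for i ∈ {4, 5, 6}; NE contributions (0, 0, 0, 5, 7, 5), X = 17.
u_3 = (15 − 0) + 0.7·17 = 26.9.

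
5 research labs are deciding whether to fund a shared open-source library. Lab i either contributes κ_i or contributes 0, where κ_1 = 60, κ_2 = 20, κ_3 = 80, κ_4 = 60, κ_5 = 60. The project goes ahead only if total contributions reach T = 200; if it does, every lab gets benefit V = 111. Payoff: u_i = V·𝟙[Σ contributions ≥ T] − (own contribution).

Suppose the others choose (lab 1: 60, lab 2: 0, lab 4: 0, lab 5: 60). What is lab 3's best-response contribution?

Others' total = 120. Contributing 80 brings total to 200 ≥ 200: gain V − κ_3 = 31.
Best response: 80.

80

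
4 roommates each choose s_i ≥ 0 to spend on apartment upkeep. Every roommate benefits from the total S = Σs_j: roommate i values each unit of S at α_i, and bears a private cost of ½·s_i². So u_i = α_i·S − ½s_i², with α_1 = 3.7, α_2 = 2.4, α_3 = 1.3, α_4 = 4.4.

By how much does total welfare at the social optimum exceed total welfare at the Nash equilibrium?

Roommate i's FOC: ∂u_i/∂s_i = α_i − s_i = 0, so s_i* = α_i.
NE contributions = (3.7, 2.4, 1.3, 4.4); S = 11.8.
W^NE = (Σα)·S − ½Σα_i² = 11.8² − ½·40.5 = 118.99.
Planner sets s_i = Σα_j = 11.8 for every i, so S^SO = 4·11.8 = 47.2.
W^SO = (Σα)·S^SO − ½·4·(Σα)² = (4/2)·11.8² = 278.48.
Deadweight loss = W^SO − W^NE = 159.49.

159.49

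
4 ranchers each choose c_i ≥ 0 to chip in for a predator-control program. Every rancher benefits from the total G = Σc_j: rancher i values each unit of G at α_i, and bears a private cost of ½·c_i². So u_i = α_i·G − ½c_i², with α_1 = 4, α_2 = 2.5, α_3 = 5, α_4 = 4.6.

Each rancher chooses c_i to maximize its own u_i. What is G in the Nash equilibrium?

16.1

Rancher i's FOC: ∂u_i/∂c_i = α_i − c_i = 0, so c_i* = α_i.
NE contributions = (4, 2.5, 5, 4.6); G = 16.1.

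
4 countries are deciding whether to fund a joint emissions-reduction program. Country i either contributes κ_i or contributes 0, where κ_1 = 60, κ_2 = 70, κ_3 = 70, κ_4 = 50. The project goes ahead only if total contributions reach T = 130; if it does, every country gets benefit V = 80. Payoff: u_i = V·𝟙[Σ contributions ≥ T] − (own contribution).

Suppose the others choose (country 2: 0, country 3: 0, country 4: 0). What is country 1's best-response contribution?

0

Others' total = 0. Even contributing 60 gives 60 < 130: no benefit either way.
Best response: 0.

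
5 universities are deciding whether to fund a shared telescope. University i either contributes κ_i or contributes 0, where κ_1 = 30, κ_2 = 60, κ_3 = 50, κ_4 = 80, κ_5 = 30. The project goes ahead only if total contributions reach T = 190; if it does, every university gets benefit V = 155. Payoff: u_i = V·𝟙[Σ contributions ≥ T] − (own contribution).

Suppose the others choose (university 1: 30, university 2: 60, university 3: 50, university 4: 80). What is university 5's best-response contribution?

Others' total = 220 ≥ 190; contributing adds cost 30 for no extra benefit.
Best response: 0.

0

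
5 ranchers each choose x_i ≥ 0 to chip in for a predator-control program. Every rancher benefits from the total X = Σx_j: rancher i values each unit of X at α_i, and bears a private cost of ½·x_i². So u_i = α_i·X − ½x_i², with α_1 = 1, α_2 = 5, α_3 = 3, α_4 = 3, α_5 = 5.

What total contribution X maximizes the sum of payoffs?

85

Planner FOC: ∂(Σu_j)/∂x_i = (Σα_j) − x_i = 0, so x_i^SO = Σα_j = 17 for every i; X^SO = 85.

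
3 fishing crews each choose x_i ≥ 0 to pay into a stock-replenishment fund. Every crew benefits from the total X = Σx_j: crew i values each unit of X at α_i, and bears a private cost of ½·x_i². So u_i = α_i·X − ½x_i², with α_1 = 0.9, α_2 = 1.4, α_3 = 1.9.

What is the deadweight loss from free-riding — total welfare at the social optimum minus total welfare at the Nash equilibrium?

12.01

Crew i's FOC: ∂u_i/∂x_i = α_i − x_i = 0, so x_i* = α_i.
NE contributions = (0.9, 1.4, 1.9); X = 4.2.
W^NE = (Σα)·X − ½Σα_i² = 4.2² − ½·6.38 = 14.45.
Planner sets x_i = Σα_j = 4.2 for every i, so X^SO = 3·4.2 = 12.6.
W^SO = (Σα)·X^SO − ½·3·(Σα)² = (3/2)·4.2² = 26.46.
Deadweight loss = W^SO − W^NE = 12.01.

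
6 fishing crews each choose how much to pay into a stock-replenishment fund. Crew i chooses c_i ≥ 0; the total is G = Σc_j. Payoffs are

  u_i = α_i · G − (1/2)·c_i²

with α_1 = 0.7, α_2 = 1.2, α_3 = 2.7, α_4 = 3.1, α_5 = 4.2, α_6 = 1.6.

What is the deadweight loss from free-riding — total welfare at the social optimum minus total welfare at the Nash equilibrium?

Crew i's FOC: ∂u_i/∂c_i = α_i − c_i = 0, so c_i* = α_i.
NE contributions = (0.7, 1.2, 2.7, 3.1, 4.2, 1.6); G = 13.5.
W^NE = (Σα)·G − ½Σα_i² = 13.5² − ½·39.03 = 162.735.
Planner sets c_i = Σα_j = 13.5 for every i, so G^SO = 6·13.5 = 81.
W^SO = (Σα)·G^SO − ½·6·(Σα)² = (6/2)·13.5² = 546.75.
Deadweight loss = W^SO − W^NE = 384.015.

384.015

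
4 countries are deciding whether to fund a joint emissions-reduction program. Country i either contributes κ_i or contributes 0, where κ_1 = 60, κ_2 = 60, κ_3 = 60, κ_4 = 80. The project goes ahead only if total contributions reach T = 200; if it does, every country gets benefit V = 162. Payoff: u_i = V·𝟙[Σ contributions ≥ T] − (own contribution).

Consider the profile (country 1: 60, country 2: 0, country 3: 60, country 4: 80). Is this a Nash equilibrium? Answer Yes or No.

Total = 200 ≥ 200: provided.
Country 1 (pledges 60, payoff 102): dropping to 0 → total 140, payoff 0. No gain.
Country 2 (pledges 0, payoff 162): pledging 60 → total 260, payoff 102. No gain.
Country 3 (pledges 60, payoff 102): dropping to 0 → total 140, payoff 0. No gain.
Country 4 (pledges 80, payoff 82): dropping to 0 → total 120, payoff 0. No gain.

Yes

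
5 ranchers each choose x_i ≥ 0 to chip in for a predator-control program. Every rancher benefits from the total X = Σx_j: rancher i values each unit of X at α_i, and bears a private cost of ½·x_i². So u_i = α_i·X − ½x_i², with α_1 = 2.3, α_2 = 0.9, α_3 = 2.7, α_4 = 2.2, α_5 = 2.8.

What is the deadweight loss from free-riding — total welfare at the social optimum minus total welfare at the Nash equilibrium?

Rancher i's FOC: ∂u_i/∂x_i = α_i − x_i = 0, so x_i* = α_i.
NE contributions = (2.3, 0.9, 2.7, 2.2, 2.8); X = 10.9.
W^NE = (Σα)·X − ½Σα_i² = 10.9² − ½·26.07 = 105.775.
Planner sets x_i = Σα_j = 10.9 for every i, so X^SO = 5·10.9 = 54.5.
W^SO = (Σα)·X^SO − ½·5·(Σα)² = (5/2)·10.9² = 297.025.
Deadweight loss = W^SO − W^NE = 191.25.

191.25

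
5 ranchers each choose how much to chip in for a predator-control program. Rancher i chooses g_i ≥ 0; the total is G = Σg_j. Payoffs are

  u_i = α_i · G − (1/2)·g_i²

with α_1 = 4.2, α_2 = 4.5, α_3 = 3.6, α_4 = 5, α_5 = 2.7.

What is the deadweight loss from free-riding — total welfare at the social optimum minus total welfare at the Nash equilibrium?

641.57

Rancher i's FOC: ∂u_i/∂g_i = α_i − g_i = 0, so g_i* = α_i.
NE contributions = (4.2, 4.5, 3.6, 5, 2.7); G = 20.
W^NE = (Σα)·G − ½Σα_i² = 20² − ½·83.14 = 358.43.
Planner sets g_i = Σα_j = 20 for every i, so G^SO = 5·20 = 100.
W^SO = (Σα)·G^SO − ½·5·(Σα)² = (5/2)·20² = 1000.
Deadweight loss = W^SO − W^NE = 641.57.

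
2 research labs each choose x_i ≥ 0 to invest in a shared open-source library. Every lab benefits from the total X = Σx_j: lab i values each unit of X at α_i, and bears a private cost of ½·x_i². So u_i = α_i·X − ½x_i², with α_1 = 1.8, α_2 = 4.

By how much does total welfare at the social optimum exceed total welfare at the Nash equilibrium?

9.62

Lab i's FOC: ∂u_i/∂x_i = α_i − x_i = 0, so x_i* = α_i.
NE contributions = (1.8, 4); X = 5.8.
W^NE = (Σα)·X − ½Σα_i² = 5.8² − ½·19.24 = 24.02.
Planner sets x_i = Σα_j = 5.8 for every i, so X^SO = 2·5.8 = 11.6.
W^SO = (Σα)·X^SO − ½·2·(Σα)² = (2/2)·5.8² = 33.64.
Deadweight loss = W^SO − W^NE = 9.62.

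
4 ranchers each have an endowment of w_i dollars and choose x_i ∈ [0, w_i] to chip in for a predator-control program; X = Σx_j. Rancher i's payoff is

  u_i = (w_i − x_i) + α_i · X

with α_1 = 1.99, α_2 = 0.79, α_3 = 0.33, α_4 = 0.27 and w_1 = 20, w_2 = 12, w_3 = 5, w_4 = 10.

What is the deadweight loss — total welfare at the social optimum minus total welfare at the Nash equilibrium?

∂u_i/∂x_i = α_i − 1, so rancher i contributes w_i if α_i > 1, else 0.
α_i > 1 for i ∈ {1}; NE contributions (20, 0, 0, 0), X = 20.
W^NE = Σw_i − X^NE + (Σα_i)·X^NE = 47 + 2.38·20 = 94.6.
Planner: ∂(Σu_j)/∂x_i = Σα_j − 1 = 2.38 > 0, so everyone contributes w_i; X^SO = 47, W^SO = 47 + 2.38·47 = 158.86.
Deadweight loss = 64.26.

64.26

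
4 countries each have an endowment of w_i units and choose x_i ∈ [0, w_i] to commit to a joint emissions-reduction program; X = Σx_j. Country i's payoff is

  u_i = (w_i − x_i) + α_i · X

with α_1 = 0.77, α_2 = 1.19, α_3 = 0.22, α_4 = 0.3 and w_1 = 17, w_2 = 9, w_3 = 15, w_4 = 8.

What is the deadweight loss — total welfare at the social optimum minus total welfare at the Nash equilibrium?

∂u_i/∂x_i = α_i − 1, so country i contributes w_i if α_i > 1, else 0.
α_i > 1 for i ∈ {2}; NE contributions (0, 9, 0, 0), X = 9.
W^NE = Σw_i − X^NE + (Σα_i)·X^NE = 49 + 1.48·9 = 62.32.
Planner: ∂(Σu_j)/∂x_i = Σα_j − 1 = 1.48 > 0, so everyone contributes w_i; X^SO = 49, W^SO = 49 + 1.48·49 = 121.52.
Deadweight loss = 59.2.

59.2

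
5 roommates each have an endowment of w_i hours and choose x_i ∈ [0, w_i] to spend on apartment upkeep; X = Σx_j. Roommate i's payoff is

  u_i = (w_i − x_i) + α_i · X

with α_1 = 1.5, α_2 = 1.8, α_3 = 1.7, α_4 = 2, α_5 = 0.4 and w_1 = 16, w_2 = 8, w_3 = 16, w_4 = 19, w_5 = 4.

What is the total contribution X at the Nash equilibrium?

∂u_i/∂x_i = α_i − 1, so roommate i contributes w_i if α_i > 1, else 0.
α_i > 1 for i ∈ {1, 2, 3, 4}; NE contributions (16, 8, 16, 19, 0), X = 59.

59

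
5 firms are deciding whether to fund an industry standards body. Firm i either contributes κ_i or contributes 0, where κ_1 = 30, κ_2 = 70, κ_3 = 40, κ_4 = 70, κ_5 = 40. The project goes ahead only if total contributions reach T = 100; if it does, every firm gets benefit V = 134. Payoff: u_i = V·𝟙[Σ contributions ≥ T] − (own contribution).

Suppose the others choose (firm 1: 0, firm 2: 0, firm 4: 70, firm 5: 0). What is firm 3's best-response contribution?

40

Others' total = 70. Contributing 40 brings total to 110 ≥ 100: gain V − κ_3 = 94.
Best response: 40.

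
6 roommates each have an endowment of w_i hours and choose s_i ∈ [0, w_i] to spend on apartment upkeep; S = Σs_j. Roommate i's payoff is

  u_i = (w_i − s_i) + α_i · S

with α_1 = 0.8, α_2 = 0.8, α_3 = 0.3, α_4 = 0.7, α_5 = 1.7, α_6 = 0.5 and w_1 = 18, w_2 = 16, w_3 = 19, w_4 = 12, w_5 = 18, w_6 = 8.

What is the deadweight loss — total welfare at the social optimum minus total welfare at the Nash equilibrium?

277.4

∂u_i/∂s_i = α_i − 1, so roommate i contributes w_i if α_i > 1, else 0.
α_i > 1 for i ∈ {5}; NE contributions (0, 0, 0, 0, 18, 0), S = 18.
W^NE = Σw_i − S^NE + (Σα_i)·S^NE = 91 + 3.8·18 = 159.4.
Planner: ∂(Σu_j)/∂s_i = Σα_j − 1 = 3.8 > 0, so everyone contributes w_i; S^SO = 91, W^SO = 91 + 3.8·91 = 436.8.
Deadweight loss = 277.4.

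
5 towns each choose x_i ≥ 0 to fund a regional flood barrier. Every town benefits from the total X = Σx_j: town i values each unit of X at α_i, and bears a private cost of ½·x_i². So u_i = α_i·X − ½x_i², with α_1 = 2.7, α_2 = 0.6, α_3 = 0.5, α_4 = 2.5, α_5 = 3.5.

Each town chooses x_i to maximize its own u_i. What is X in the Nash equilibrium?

9.8

Town i's FOC: ∂u_i/∂x_i = α_i − x_i = 0, so x_i* = α_i.
NE contributions = (2.7, 0.6, 0.5, 2.5, 3.5); X = 9.8.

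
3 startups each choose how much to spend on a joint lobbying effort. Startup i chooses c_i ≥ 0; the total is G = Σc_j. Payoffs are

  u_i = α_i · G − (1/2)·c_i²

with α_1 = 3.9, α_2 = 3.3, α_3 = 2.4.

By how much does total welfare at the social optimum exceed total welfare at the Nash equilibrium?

62.01

Startup i's FOC: ∂u_i/∂c_i = α_i − c_i = 0, so c_i* = α_i.
NE contributions = (3.9, 3.3, 2.4); G = 9.6.
W^NE = (Σα)·G − ½Σα_i² = 9.6² − ½·31.86 = 76.23.
Planner sets c_i = Σα_j = 9.6 for every i, so G^SO = 3·9.6 = 28.8.
W^SO = (Σα)·G^SO − ½·3·(Σα)² = (3/2)·9.6² = 138.24.
Deadweight loss = W^SO − W^NE = 62.01.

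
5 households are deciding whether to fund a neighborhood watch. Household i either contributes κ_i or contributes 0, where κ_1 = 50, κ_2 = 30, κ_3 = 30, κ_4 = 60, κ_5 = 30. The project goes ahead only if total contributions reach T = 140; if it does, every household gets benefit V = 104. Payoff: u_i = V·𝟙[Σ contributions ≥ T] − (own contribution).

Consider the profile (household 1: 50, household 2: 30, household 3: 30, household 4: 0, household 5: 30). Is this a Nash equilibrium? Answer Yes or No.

Total = 140 ≥ 140: provided.
Household 1 (pledges 50, payoff 54): dropping to 0 → total 90, payoff 0. No gain.
Household 2 (pledges 30, payoff 74): dropping to 0 → total 110, payoff 0. No gain.
Household 3 (pledges 30, payoff 74): dropping to 0 → total 110, payoff 0. No gain.
Household 4 (pledges 0, payoff 104): pledging 60 → total 200, payoff 44. No gain.
Household 5 (pledges 30, payoff 74): dropping to 0 → total 110, payoff 0. No gain.

Yes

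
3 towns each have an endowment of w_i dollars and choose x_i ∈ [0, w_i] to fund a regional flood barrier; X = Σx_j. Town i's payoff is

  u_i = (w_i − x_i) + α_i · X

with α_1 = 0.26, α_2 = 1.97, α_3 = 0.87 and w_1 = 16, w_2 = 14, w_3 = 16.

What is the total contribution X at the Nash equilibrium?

∂u_i/∂x_i = α_i − 1, so town i contributes w_i if α_i > 1, else 0.
α_i > 1 for i ∈ {2}; NE contributions (0, 14, 0), X = 14.

14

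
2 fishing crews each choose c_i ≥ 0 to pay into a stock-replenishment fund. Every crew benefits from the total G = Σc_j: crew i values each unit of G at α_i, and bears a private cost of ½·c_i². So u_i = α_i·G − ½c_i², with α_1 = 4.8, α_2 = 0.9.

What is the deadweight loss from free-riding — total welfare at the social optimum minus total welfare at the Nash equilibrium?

Crew i's FOC: ∂u_i/∂c_i = α_i − c_i = 0, so c_i* = α_i.
NE contributions = (4.8, 0.9); G = 5.7.
W^NE = (Σα)·G − ½Σα_i² = 5.7² − ½·23.85 = 20.565.
Planner sets c_i = Σα_j = 5.7 for every i, so G^SO = 2·5.7 = 11.4.
W^SO = (Σα)·G^SO − ½·2·(Σα)² = (2/2)·5.7² = 32.49.
Deadweight loss = W^SO − W^NE = 11.925.

11.925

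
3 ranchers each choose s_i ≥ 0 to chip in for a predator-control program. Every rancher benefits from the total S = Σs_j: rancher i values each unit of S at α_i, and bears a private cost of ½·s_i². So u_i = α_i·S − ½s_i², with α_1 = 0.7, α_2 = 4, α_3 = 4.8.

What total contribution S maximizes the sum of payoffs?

Planner FOC: ∂(Σu_j)/∂s_i = (Σα_j) − s_i = 0, so s_i^SO = Σα_j = 9.5 for every i; S^SO = 28.5.

28.5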